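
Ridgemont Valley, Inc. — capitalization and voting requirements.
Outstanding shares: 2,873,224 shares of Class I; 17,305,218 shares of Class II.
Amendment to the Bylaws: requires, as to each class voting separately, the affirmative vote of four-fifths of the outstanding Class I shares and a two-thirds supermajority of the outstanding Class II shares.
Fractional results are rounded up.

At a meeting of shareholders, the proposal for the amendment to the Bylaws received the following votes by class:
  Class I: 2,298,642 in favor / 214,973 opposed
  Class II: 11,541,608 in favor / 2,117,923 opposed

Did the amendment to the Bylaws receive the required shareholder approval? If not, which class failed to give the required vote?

Approved — every class gave the required vote.

Class I: 4/5 of 2873224 = 2298579.20, rounded up to 2298580; 2,298,580 required, 2,298,642 in favor — approved.
Class II: 2/3 of 17305218 = 11536812; 11,536,812 required, 11,541,608 in favor — approved.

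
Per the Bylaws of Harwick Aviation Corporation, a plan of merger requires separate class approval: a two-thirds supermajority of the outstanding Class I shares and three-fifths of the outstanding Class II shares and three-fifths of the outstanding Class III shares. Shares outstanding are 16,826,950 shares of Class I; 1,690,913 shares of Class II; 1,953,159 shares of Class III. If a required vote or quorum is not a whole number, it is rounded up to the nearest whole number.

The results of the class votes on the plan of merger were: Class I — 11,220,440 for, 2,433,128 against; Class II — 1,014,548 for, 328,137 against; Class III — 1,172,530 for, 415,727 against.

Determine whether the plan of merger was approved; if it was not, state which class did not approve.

Class I: 2/3 of 16826950 = 11217966.67, rounded up to 11217967; 11,217,967 required, 11,220,440 in favor — approved.
Class II: 3/5 of 1690913 = 1014547.80, rounded up to 1014548; 1,014,548 required, 1,014,548 in favor — approved.
Class III: 3/5 of 1953159 = 1171895.40, rounded up to 1171896; 1,171,896 required, 1,172,530 in favor — approved.

Approved — every class gave the required vote.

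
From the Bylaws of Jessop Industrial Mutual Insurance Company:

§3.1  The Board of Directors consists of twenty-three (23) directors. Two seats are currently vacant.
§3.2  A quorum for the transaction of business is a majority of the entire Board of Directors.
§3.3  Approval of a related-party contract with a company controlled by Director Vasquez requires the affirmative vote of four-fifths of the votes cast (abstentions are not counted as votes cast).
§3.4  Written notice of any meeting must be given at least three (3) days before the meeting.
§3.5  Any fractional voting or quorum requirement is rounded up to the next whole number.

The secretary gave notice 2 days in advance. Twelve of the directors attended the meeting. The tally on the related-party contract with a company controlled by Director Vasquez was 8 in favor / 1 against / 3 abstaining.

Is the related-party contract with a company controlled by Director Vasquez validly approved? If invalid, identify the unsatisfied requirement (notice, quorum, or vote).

Notice: 2 days given; 3 required (2 < 3). Not satisfied.
Quorum: 12 present; quorum is 12. Satisfied.
Vote: the related-party contract with a company controlled by Director Vasquez requires four-fifths of the votes cast (12 present − 3 abstaining = 9). 4/5 of 9 = 7.20, rounded up to 8, so 8 affirmative votes are needed; 8 voted in favor. Satisfied.

Invalid — notice requirement not satisfied.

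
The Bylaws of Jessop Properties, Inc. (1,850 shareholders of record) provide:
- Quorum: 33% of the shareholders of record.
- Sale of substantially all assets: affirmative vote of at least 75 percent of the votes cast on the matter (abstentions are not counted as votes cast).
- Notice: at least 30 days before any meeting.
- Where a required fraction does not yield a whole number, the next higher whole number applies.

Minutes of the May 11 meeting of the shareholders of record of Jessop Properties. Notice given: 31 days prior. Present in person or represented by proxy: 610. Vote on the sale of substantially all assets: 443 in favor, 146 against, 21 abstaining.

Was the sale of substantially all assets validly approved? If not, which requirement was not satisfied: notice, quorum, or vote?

Invalid — quorum requirement not satisfied.

Notice: 31 days given; 30 required. Satisfied.
Quorum: 33% of 1,850 = 610.50, rounded up to 611; 610 present. Not satisfied.
Vote: requires three-fourths of the votes cast (610 − 21 abstaining = 589); 3/4 of 589 = 441.75, rounded up to 442, so 442 needed; 443 in favor. Satisfied.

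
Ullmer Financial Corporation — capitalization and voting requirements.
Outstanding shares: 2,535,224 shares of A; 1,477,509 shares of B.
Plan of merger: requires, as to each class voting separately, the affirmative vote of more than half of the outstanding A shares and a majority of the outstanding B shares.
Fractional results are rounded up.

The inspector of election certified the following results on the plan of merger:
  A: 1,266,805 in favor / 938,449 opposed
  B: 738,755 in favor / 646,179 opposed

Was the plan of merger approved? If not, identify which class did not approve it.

A: a majority of 2535224 is 1267613; 1,267,613 required, 1,266,805 in favor — not approved.
B: a majority of 1477509 is 738755; 738,755 required, 738,755 in favor — approved.

Not approved — the A shares did not give the required vote.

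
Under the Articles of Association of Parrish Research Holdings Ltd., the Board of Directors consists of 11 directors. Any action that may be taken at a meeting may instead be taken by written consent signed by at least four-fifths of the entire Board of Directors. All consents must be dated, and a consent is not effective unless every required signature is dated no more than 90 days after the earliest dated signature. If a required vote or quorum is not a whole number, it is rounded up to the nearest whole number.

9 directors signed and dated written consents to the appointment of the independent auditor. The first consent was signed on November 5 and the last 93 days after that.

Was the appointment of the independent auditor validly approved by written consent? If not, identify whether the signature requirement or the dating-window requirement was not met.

Signatures required: at least four-fifths of 11 — 4/5 of 11 = 8.80, rounded up to 9, so 9 needed; 9 signed. Sufficient.
Dating window: the latest signature is 93 days after the earliest; the limit is 90 days. Outside the window.

Not effective — dating-window requirement not satisfied.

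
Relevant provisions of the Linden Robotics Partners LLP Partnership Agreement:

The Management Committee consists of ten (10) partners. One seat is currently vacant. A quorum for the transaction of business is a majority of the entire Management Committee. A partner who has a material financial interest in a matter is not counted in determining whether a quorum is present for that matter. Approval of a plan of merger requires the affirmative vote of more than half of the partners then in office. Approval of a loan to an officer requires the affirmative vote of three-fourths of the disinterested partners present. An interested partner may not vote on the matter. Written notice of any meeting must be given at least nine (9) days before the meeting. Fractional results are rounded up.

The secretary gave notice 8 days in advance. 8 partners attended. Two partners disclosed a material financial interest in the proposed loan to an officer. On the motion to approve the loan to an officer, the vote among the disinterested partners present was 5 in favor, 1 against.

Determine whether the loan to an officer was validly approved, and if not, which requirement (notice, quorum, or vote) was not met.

Notice: 8 days given; 9 required (8 < 9). Not satisfied.
Quorum: 8 present, but the 2 interested partners do not count, leaving 6. Quorum is 6. Satisfied.
Vote: the loan to an officer requires three-fourths of the disinterested partners present (8 − 2 = 6). 3/4 of 6 = 4.50, rounded up to 5, so 5 affirmative votes are needed; 5 voted in favor. Satisfied.

Invalid — notice requirement not satisfied.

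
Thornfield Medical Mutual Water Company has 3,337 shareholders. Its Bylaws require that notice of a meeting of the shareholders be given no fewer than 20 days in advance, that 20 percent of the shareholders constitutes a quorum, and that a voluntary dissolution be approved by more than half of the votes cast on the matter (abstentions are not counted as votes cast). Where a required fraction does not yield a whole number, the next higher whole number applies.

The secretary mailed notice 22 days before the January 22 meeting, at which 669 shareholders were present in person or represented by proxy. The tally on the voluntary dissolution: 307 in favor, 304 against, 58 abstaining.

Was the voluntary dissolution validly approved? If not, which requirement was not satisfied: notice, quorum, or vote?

Valid — all requirements satisfied.

Notice: 22 days given; 20 required. Satisfied.
Quorum: 20% of 3,337 = 667.40, rounded up to 668; 669 present. Satisfied.
Vote: requires a majority of the votes cast (669 − 58 abstaining = 611); a majority of 611 is 306, so 306 needed; 307 in favor. Satisfied.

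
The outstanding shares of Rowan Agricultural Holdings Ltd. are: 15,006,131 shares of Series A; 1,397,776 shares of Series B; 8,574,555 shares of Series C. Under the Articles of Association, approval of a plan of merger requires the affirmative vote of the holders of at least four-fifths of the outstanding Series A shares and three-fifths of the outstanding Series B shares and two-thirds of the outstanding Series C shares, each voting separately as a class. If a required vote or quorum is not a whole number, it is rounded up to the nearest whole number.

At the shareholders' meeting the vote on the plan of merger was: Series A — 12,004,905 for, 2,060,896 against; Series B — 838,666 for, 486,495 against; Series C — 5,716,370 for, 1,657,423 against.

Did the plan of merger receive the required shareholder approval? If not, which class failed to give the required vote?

Approved — every class gave the required vote.

Series A: 4/5 of 15006131 = 12004904.80, rounded up to 12004905; 12,004,905 required, 12,004,905 in favor — approved.
Series B: 3/5 of 1397776 = 838665.60, rounded up to 838666; 838,666 required, 838,666 in favor — approved.
Series C: 2/3 of 8574555 = 5716370; 5,716,370 required, 5,716,370 in favor — approved.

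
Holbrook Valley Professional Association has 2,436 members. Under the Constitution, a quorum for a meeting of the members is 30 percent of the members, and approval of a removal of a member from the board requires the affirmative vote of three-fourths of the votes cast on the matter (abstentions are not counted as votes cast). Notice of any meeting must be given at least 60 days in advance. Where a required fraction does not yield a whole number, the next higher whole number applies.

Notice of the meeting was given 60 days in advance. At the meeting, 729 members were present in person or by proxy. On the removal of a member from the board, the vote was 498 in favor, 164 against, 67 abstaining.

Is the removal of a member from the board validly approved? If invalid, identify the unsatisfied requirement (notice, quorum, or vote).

Invalid — quorum requirement not satisfied.

Notice: 60 days given; 60 required. Satisfied.
Quorum: 30% of 2,436 = 730.80, rounded up to 731; 729 present. Not satisfied.
Vote: requires three-fourths of the votes cast (729 − 67 abstaining = 662); 3/4 of 662 = 496.50, rounded up to 497, so 497 needed; 498 in favor. Satisfied.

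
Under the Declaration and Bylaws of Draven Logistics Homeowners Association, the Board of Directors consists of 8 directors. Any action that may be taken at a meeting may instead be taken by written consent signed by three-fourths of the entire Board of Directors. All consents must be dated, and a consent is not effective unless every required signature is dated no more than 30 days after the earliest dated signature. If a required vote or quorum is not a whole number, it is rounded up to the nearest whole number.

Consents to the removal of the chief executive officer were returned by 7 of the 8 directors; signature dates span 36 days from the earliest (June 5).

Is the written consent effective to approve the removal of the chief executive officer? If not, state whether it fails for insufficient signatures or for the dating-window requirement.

Signatures required: three-fourths of 8 — 3/4 of 8 = 6, so 6 needed; 7 signed. Sufficient.
Dating window: the latest signature is 36 days after the earliest; the limit is 30 days. Outside the window.

Not effective — dating-window requirement not satisfied.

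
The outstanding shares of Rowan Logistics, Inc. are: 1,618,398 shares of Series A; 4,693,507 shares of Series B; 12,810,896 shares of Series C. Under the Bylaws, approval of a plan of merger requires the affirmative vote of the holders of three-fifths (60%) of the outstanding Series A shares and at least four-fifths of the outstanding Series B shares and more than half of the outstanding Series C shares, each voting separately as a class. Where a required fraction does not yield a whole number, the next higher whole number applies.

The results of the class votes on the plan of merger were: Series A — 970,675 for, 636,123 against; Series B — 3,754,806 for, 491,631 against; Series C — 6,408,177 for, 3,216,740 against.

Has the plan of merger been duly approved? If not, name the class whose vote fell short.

Not approved — the Series A shares did not give the required vote.

Series A: 3/5 of 1618398 = 971038.80, rounded up to 971039; 971,039 required, 970,675 in favor — not approved.
Series B: 4/5 of 4693507 = 3754805.60, rounded up to 3754806; 3,754,806 required, 3,754,806 in favor — approved.
Series C: a majority of 12810896 is 6405449; 6,405,449 required, 6,408,177 in favor — approved.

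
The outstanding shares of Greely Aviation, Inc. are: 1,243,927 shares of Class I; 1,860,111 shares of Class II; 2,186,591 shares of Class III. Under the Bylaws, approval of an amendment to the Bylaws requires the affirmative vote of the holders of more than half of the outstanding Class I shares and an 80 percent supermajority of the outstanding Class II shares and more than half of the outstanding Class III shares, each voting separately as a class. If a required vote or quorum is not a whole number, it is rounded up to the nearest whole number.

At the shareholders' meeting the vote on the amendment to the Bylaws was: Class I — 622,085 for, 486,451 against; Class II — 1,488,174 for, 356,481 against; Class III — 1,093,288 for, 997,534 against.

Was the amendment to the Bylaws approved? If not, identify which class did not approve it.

Class I: a majority of 1243927 is 621964; 621,964 required, 622,085 in favor — approved.
Class II: 4/5 of 1860111 = 1488088.80, rounded up to 1488089; 1,488,089 required, 1,488,174 in favor — approved.
Class III: a majority of 2186591 is 1093296; 1,093,296 required, 1,093,288 in favor — not approved.

Not approved — the Class III shares did not give the required vote.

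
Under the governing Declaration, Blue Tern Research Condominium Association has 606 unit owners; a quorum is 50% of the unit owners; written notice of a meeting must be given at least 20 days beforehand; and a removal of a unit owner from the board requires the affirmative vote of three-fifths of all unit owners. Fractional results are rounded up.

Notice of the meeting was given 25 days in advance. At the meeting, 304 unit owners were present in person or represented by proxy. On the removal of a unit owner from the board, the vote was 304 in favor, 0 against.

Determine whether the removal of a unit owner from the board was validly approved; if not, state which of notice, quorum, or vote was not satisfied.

Invalid — vote requirement not satisfied.

Notice: 25 days given; 20 required. Satisfied.
Quorum: 50% of 606 = 303; 304 present. Satisfied.
Vote: requires three-fifths of all unit owners (606); 3/5 of 606 = 363.60, rounded up to 364, so 364 needed; 304 in favor. Not satisfied.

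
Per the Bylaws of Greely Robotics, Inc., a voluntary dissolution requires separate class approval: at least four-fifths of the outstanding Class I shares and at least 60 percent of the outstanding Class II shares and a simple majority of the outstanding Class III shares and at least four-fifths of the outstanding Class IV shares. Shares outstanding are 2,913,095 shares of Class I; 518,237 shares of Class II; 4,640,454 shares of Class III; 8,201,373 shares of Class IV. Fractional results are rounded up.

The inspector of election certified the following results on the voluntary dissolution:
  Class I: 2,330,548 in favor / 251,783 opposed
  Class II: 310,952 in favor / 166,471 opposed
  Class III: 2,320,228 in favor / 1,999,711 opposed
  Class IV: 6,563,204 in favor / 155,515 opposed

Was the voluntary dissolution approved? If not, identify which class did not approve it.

Approved — every class gave the required vote.

Class I: 4/5 of 2913095 = 2330476; 2,330,476 required, 2,330,548 in favor — approved.
Class II: 3/5 of 518237 = 310942.20, rounded up to 310943; 310,943 required, 310,952 in favor — approved.
Class III: a majority of 4640454 is 2320228; 2,320,228 required, 2,320,228 in favor — approved.
Class IV: 4/5 of 8201373 = 6561098.40, rounded up to 6561099; 6,561,099 required, 6,563,204 in favor — approved.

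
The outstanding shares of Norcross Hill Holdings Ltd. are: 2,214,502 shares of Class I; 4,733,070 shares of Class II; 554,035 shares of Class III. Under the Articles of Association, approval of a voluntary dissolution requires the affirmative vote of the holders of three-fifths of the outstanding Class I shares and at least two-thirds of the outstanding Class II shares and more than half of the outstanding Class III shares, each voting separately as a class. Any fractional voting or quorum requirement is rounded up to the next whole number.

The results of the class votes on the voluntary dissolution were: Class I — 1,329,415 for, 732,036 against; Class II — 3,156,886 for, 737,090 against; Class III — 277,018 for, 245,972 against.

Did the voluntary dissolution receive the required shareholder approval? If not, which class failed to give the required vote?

Class I: 3/5 of 2214502 = 1328701.20, rounded up to 1328702; 1,328,702 required, 1,329,415 in favor — approved.
Class II: 2/3 of 4733070 = 3155380; 3,155,380 required, 3,156,886 in favor — approved.
Class III: a majority of 554035 is 277018; 277,018 required, 277,018 in favor — approved.

Approved — every class gave the required vote.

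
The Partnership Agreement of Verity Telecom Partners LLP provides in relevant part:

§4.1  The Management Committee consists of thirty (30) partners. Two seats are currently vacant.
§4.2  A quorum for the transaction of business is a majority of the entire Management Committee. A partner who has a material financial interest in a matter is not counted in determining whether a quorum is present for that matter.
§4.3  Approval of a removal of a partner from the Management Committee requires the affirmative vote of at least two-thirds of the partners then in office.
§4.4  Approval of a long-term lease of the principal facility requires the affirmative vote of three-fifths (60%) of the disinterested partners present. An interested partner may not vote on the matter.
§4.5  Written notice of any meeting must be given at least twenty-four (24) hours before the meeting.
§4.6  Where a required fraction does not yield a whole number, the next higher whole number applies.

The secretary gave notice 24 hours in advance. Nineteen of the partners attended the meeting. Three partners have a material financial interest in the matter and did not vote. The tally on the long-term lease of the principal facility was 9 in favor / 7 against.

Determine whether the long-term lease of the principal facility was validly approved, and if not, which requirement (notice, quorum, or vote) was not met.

Invalid — vote requirement not satisfied.

Notice: 24 hours given; 24 required (24 ≥ 24). Satisfied.
Quorum: 19 present, but the 3 interested partners do not count, leaving 16. Quorum is 16. Satisfied.
Vote: the long-term lease of the principal facility requires three-fifths of the disinterested partners present (19 − 3 = 16). 3/5 of 16 = 9.60, rounded up to 10, so 10 affirmative votes are needed; 9 voted in favor. Not satisfied.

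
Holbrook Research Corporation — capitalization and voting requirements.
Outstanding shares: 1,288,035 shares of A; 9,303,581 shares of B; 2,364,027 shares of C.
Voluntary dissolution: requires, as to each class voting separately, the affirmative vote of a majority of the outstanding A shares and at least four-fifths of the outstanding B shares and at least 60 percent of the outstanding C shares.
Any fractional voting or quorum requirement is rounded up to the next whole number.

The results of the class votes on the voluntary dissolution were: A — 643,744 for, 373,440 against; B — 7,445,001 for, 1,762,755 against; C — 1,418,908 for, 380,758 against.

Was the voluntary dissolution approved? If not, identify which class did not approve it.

Not approved — the A shares did not give the required vote.

A: a majority of 1288035 is 644018; 644,018 required, 643,744 in favor — not approved.
B: 4/5 of 9303581 = 7442864.80, rounded up to 7442865; 7,442,865 required, 7,445,001 in favor — approved.
C: 3/5 of 2364027 = 1418416.20, rounded up to 1418417; 1,418,417 required, 1,418,908 in favor — approved.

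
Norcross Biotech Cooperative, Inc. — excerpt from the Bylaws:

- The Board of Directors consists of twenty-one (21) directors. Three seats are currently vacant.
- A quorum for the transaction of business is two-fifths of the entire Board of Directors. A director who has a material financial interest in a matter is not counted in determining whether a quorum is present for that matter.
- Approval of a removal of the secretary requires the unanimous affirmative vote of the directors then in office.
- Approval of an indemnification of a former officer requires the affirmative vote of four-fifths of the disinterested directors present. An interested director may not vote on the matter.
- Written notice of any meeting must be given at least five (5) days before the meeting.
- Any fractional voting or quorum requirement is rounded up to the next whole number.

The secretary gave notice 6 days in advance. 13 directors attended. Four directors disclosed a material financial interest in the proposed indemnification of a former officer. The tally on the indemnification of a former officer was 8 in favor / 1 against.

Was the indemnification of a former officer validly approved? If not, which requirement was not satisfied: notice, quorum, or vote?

Valid — all requirements satisfied.

Notice: 6 days given; 5 required (6 ≥ 5). Satisfied.
Quorum: 13 present, but the 4 interested directors do not count, leaving 9. Quorum is 9. Satisfied.
Vote: the indemnification of a former officer requires four-fifths of the disinterested directors present (13 − 4 = 9). 4/5 of 9 = 7.20, rounded up to 8, so 8 affirmative votes are needed; 8 voted in favor. Satisfied.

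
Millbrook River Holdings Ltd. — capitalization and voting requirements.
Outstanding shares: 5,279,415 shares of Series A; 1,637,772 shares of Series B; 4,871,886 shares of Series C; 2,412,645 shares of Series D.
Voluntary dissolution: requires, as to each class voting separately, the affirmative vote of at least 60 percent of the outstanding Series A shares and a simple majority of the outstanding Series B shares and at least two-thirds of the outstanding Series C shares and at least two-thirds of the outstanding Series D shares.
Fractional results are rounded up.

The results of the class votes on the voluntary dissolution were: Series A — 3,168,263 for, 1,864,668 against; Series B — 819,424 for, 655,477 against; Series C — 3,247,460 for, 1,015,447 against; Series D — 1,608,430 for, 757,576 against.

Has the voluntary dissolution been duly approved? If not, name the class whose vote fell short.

Not approved — the Series C shares did not give the required vote.

Series A: 3/5 of 5279415 = 3167649; 3,167,649 required, 3,168,263 in favor — approved.
Series B: a majority of 1637772 is 818887; 818,887 required, 819,424 in favor — approved.
Series C: 2/3 of 4871886 = 3247924; 3,247,924 required, 3,247,460 in favor — not approved.
Series D: 2/3 of 2412645 = 1608430; 1,608,430 required, 1,608,430 in favor — approved.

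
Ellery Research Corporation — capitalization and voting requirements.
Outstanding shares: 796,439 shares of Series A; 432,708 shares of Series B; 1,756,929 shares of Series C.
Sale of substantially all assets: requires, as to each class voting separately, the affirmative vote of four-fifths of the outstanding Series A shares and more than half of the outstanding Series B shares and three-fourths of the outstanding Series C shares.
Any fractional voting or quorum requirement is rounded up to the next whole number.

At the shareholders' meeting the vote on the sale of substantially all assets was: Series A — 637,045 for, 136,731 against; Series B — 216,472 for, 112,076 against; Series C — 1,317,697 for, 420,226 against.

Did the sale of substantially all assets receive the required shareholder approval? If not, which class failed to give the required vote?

Not approved — the Series A shares did not give the required vote.

Series A: 4/5 of 796439 = 637151.20, rounded up to 637152; 637,152 required, 637,045 in favor — not approved.
Series B: a majority of 432708 is 216355; 216,355 required, 216,472 in favor — approved.
Series C: 3/4 of 1756929 = 1317696.75, rounded up to 1317697; 1,317,697 required, 1,317,697 in favor — approved.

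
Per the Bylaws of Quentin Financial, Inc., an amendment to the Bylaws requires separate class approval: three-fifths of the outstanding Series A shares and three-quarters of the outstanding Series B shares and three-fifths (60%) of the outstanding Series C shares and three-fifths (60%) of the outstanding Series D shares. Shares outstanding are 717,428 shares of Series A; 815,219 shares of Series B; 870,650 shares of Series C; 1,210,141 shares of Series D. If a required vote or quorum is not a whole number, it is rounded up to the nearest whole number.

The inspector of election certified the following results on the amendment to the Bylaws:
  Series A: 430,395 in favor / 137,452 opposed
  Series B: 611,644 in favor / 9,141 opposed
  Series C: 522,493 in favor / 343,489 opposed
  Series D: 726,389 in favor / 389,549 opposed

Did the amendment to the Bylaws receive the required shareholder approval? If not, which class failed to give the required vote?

Series A: 3/5 of 717428 = 430456.80, rounded up to 430457; 430,457 required, 430,395 in favor — not approved.
Series B: 3/4 of 815219 = 611414.25, rounded up to 611415; 611,415 required, 611,644 in favor — approved.
Series C: 3/5 of 870650 = 522390; 522,390 required, 522,493 in favor — approved.
Series D: 3/5 of 1210141 = 726084.60, rounded up to 726085; 726,085 required, 726,389 in favor — approved.

Not approved — the Series A shares did not give the required vote.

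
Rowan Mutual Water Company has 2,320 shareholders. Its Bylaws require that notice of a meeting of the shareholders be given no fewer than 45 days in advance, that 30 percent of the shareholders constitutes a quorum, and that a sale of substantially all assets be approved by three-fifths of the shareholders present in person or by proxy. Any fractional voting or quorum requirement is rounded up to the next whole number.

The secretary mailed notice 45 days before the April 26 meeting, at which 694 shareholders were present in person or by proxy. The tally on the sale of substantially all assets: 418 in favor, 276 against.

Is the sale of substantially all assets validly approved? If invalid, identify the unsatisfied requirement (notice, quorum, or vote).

Invalid — quorum requirement not satisfied.

Notice: 45 days given; 45 required. Satisfied.
Quorum: 30% of 2,320 = 696; 694 present. Not satisfied.
Vote: requires three-fifths of those present (694); 3/5 of 694 = 416.40, rounded up to 417, so 417 needed; 418 in favor. Satisfied.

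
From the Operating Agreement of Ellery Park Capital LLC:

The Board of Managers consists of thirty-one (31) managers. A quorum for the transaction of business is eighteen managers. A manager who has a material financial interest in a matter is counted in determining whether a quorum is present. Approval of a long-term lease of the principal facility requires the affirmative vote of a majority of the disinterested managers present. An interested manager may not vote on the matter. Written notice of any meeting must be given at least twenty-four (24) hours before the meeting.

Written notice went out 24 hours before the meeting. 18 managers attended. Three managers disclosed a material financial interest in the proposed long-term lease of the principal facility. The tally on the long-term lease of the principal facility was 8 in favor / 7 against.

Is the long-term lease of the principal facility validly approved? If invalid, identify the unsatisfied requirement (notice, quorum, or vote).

Valid — all requirements satisfied.

Notice: 24 hours given; 24 required (24 ≥ 24). Satisfied.
Quorum: 18 present (interested managers count toward quorum); quorum is 18. Satisfied.
Vote: the long-term lease of the principal facility requires a majority of the disinterested managers present (18 − 3 = 15). A majority of 15 is 8, so 8 affirmative votes are needed; 8 voted in favor. Satisfied.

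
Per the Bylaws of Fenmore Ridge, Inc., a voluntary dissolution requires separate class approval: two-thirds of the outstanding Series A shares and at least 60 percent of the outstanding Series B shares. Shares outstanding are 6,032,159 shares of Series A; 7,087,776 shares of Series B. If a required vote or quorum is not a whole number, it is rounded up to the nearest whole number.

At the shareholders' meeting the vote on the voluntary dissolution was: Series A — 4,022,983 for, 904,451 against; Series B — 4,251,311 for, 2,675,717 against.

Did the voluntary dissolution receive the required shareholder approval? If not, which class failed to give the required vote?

Series A: 2/3 of 6032159 = 4021439.33, rounded up to 4021440; 4,021,440 required, 4,022,983 in favor — approved.
Series B: 3/5 of 7087776 = 4252665.60, rounded up to 4252666; 4,252,666 required, 4,251,311 in favor — not approved.

Not approved — the Series B shares did not give the required vote.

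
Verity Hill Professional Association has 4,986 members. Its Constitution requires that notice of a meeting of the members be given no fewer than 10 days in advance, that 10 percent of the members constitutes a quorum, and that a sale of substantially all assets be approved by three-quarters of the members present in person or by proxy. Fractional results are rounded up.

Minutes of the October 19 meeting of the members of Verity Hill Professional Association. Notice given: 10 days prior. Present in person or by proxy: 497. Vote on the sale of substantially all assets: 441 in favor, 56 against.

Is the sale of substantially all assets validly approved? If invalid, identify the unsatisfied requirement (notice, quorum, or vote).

Invalid — quorum requirement not satisfied.

Notice: 10 days given; 10 required. Satisfied.
Quorum: 10% of 4,986 = 498.60, rounded up to 499; 497 present. Not satisfied.
Vote: requires three-fourths of those present (497); 3/4 of 497 = 372.75, rounded up to 373, so 373 needed; 441 in favor. Satisfied.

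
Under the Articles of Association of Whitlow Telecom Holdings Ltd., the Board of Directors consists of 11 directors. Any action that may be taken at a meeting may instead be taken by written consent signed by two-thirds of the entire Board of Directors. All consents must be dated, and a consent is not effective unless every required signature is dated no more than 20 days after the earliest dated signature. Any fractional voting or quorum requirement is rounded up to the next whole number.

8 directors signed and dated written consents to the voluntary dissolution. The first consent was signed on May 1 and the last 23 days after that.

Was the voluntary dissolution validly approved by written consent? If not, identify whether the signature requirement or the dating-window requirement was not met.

Signatures required: two-thirds of 11 — 2/3 of 11 = 7.33, rounded up to 8, so 8 needed; 8 signed. Sufficient.
Dating window: the latest signature is 23 days after the earliest; the limit is 20 days. Outside the window.

Not effective — dating-window requirement not satisfied.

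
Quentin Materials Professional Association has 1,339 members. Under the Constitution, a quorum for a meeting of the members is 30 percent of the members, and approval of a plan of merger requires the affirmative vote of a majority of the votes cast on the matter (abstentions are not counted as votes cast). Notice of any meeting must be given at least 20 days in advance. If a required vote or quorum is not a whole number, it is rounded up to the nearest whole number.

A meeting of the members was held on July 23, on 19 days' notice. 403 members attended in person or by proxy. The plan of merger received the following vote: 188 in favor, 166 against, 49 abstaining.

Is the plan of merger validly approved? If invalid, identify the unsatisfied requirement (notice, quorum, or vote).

Invalid — notice requirement not satisfied.

Notice: 19 days given; 20 required. Not satisfied.
Quorum: 30% of 1,339 = 401.70, rounded up to 402; 403 present. Satisfied.
Vote: requires a majority of the votes cast (403 − 49 abstaining = 354); a majority of 354 is 178, so 178 needed; 188 in favor. Satisfied.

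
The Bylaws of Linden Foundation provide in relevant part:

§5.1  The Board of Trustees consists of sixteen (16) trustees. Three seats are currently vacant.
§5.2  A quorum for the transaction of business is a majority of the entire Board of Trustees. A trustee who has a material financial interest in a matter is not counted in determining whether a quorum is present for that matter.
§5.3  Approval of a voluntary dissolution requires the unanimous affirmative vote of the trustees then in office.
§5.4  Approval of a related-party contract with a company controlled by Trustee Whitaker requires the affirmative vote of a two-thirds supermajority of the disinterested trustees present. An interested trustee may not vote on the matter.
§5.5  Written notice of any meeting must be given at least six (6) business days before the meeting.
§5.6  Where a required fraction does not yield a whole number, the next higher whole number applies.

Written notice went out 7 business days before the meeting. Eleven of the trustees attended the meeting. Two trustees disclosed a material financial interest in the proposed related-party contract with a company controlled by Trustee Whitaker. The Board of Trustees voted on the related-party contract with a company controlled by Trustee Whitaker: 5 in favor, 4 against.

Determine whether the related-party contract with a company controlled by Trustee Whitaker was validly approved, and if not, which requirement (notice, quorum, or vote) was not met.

Invalid — vote requirement not satisfied.

Notice: 7 business days given; 6 required (7 ≥ 6). Satisfied.
Quorum: 11 present, but the 2 interested trustees do not count, leaving 9. Quorum is 9. Satisfied.
Vote: the related-party contract with a company controlled by Trustee Whitaker requires two-thirds of the disinterested trustees present (11 − 2 = 9). 2/3 of 9 = 6, so 6 affirmative votes are needed; 5 voted in favor. Not satisfied.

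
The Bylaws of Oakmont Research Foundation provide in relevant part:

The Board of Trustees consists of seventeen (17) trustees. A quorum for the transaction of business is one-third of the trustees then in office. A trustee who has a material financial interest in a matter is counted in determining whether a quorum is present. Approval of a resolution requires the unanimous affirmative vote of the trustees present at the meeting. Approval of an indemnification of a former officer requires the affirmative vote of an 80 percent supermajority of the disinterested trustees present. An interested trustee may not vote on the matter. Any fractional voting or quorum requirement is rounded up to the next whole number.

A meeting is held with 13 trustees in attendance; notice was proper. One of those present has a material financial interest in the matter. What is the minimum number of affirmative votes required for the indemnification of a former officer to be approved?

The indemnification of a former officer requires four-fifths of the disinterested trustees present (13 − 1 = 12).
4/5 of 12 = 9.60, rounded up to 10.

10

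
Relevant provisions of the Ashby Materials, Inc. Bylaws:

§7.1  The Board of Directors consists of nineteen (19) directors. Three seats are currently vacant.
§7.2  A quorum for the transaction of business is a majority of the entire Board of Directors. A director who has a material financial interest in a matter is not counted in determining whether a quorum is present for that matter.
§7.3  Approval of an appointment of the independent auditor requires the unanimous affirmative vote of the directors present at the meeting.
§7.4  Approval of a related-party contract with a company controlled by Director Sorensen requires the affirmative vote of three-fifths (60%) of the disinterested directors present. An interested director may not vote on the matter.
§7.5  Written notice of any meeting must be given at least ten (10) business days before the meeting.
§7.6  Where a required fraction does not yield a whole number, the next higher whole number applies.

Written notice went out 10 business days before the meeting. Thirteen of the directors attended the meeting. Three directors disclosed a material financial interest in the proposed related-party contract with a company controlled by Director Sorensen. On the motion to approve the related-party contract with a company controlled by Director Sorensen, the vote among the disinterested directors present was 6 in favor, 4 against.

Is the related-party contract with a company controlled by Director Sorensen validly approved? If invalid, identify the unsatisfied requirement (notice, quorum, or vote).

Notice: 10 business days given; 10 required (10 ≥ 10). Satisfied.
Quorum: 13 present, but the 3 interested directors do not count, leaving 10. Quorum is 10. Satisfied.
Vote: the related-party contract with a company controlled by Director Sorensen requires three-fifths of the disinterested directors present (13 − 3 = 10). 3/5 of 10 = 6, so 6 affirmative votes are needed; 6 voted in favor. Satisfied.

Valid — all requirements satisfied.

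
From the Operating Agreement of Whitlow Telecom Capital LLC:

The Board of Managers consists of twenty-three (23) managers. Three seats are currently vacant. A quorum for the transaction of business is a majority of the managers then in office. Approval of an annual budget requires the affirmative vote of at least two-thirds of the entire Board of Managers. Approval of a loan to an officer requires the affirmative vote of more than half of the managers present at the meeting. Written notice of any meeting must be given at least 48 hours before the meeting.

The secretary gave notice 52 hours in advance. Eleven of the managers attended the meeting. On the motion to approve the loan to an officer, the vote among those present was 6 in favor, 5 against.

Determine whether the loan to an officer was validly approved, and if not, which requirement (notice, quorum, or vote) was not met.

Valid — all requirements satisfied.

Notice: 52 hours given; 48 required (52 ≥ 48). Satisfied.
Quorum: 11 present; quorum is 11. Satisfied.
Vote: the loan to an officer requires a majority of the managers present (11). A majority of 11 is 6, so 6 affirmative votes are needed; 6 voted in favor. Satisfied.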